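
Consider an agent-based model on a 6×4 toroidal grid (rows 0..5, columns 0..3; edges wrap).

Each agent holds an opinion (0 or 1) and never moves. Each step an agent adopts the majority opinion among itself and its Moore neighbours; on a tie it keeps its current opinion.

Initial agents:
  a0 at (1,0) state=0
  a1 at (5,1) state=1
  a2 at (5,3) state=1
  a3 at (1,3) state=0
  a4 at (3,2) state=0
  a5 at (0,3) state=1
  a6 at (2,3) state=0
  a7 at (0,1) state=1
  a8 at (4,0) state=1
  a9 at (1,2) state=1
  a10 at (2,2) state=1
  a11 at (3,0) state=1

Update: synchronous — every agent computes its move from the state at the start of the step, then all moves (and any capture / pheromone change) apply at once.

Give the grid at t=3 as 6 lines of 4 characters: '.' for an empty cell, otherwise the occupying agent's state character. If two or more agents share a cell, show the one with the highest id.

.1.1
0.10
..00
1.0.
1...
.1.1

t=1: a0@(1,0):0 a1@(5,1):1 a2@(5,3):1 a3@(1,3):0 a4@(3,2):0 a5@(0,3):1 a6@(2,3):0 a7@(0,1):1 a8@(4,0):1 a9@(1,2):1 a10@(2,2):0 a11@(3,0):1
t=2: (unchanged — steady state)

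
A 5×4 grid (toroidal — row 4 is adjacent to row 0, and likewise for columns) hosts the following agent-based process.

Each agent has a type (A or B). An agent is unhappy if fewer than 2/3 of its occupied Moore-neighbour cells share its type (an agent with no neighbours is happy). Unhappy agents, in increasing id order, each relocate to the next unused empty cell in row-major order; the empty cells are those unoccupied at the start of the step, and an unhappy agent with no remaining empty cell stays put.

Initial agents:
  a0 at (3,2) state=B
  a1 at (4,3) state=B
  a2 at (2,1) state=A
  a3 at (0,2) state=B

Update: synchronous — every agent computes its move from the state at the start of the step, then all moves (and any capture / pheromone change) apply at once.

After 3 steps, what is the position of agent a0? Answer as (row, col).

(0, 0)

t=1: a0@(0,0):B a1@(4,3):B a2@(0,1):A a3@(0,2):B
t=2: a0@(0,3):B a1@(4,3):B a2@(1,0):A a3@(1,1):B
t=3: a0@(0,0):B a1@(4,3):B a2@(0,1):A a3@(0,2):B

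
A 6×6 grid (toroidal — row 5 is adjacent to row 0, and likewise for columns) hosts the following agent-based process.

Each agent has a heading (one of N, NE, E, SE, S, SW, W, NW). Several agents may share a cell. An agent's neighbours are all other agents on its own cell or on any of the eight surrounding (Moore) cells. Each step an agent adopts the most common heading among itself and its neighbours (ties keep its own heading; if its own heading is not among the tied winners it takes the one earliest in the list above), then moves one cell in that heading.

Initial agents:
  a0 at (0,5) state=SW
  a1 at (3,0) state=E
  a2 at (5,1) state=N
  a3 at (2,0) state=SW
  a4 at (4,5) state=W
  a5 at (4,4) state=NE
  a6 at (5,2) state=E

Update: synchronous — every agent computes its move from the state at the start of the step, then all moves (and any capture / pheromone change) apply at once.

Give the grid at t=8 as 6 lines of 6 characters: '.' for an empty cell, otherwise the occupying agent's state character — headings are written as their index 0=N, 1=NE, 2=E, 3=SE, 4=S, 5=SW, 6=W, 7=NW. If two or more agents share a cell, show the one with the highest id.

t=1: a0@(1,4):SW a1@(3,1):E a2@(4,1):N a3@(3,5):SW a4@(4,4):W a5@(3,5):NE a6@(5,3):E
t=2: a0@(2,3):SW a1@(3,2):E a2@(3,1):N a3@(4,4):SW a4@(4,3):W a5@(2,0):NE a6@(5,4):E
t=3: a0@(3,2):SW a1@(3,3):E a2@(2,1):N a3@(5,3):SW a4@(4,4):E a5@(1,1):NE a6@(5,5):E
t=4: a0@(4,1):SW a1@(3,4):E a2@(1,1):N a3@(0,2):SW a4@(4,5):E a5@(0,2):NE a6@(5,0):E
t=5: a0@(5,0):SW a1@(3,5):E a2@(0,1):N a3@(1,1):SW a4@(4,0):E a5@(5,3):NE a6@(5,1):E
t=6: a0@(5,1):E a1@(3,0):E a2@(1,0):SW a3@(2,0):SW a4@(4,1):E a5@(4,4):NE a6@(5,2):E
t=7: a0@(5,2):E a1@(3,1):E a2@(2,5):SW a3@(3,5):SW a4@(4,2):E a5@(3,5):NE a6@(5,3):E
t=8: a0@(5,3):E a1@(3,2):E a2@(3,4):SW a3@(4,4):SW a4@(4,3):E a5@(4,4):SW a6@(5,4):E

......
......
......
..2.5.
...25.
...22.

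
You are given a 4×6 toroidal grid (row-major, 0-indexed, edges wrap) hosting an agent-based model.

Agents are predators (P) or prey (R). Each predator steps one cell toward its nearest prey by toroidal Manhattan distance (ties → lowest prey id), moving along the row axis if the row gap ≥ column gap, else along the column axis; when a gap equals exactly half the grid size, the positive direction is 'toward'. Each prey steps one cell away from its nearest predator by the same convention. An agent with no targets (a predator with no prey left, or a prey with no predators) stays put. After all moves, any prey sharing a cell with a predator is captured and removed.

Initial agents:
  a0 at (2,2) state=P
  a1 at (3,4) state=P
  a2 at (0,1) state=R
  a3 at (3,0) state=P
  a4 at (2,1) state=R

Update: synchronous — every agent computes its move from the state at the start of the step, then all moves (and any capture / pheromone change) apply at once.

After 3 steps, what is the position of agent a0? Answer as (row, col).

t=1: a0@(2,1):P a1@(3,5):P a2@(1,1):R a3@(0,0):P a4@(2,0):R
t=2: a0@(1,1):P a1@(2,5):P a2@(0,1):R a3@(1,0):P
t=3: a0@(0,1):P a1@(3,5):P a2@(3,1):R a3@(0,0):P

(0, 1)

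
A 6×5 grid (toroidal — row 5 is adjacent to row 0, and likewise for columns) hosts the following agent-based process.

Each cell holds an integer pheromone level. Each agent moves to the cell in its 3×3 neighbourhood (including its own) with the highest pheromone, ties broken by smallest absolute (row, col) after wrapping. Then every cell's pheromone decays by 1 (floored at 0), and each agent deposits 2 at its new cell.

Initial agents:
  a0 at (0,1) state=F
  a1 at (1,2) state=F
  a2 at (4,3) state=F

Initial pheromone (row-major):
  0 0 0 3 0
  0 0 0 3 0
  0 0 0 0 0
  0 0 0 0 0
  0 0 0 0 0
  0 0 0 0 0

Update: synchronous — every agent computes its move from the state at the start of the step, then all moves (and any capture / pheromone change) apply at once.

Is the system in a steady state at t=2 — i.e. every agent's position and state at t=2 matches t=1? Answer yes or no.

t=1: a0@(0,0) a1@(0,3) a2@(3,2) | pheromone: 2 0 0 4 0 / 0 0 0 2 0 / 0 0 0 0 0 / 0 0 2 0 0 / 0 0 0 0 0 / 0 0 0 0 0
t=2: a0@(0,0) a1@(0,3) a2@(3,2) | pheromone: 3 0 0 5 0 / 0 0 0 1 0 / 0 0 0 0 0 / 0 0 3 0 0 / 0 0 0 0 0 / 0 0 0 0 0

yes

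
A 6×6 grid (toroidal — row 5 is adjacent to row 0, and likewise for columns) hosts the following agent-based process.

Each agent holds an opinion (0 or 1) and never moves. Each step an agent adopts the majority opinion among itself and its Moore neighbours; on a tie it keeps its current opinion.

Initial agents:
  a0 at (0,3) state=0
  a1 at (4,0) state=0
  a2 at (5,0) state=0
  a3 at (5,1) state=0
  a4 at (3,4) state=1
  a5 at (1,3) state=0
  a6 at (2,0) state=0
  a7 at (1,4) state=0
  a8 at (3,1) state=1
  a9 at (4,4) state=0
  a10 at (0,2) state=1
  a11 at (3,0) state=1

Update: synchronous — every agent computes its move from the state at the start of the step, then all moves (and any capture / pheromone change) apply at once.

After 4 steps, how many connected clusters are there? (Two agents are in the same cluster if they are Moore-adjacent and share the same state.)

t=1: a0@(0,3):0 a1@(4,0):0 a2@(5,0):0 a3@(5,1):0 a4@(3,4):1 a5@(1,3):0 a6@(2,0):1 a7@(1,4):0 a8@(3,1):1 a9@(4,4):0 a10@(0,2):0 a11@(3,0):1
t=2: (unchanged — steady state)

4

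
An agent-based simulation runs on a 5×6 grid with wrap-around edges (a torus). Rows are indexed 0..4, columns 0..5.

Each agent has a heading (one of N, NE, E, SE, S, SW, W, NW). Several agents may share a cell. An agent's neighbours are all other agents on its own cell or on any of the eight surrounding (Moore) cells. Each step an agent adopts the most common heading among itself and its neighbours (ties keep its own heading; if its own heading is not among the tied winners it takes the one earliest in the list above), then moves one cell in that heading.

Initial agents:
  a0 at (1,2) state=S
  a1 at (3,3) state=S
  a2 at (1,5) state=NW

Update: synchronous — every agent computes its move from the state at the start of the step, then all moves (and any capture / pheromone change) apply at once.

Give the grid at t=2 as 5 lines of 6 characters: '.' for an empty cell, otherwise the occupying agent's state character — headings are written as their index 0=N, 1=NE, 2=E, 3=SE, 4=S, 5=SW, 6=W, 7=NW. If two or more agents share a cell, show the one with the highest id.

...4..
......
......
..4...
...7..

t=1: a0@(2,2):S a1@(4,3):S a2@(0,4):NW
t=2: a0@(3,2):S a1@(0,3):S a2@(4,3):NW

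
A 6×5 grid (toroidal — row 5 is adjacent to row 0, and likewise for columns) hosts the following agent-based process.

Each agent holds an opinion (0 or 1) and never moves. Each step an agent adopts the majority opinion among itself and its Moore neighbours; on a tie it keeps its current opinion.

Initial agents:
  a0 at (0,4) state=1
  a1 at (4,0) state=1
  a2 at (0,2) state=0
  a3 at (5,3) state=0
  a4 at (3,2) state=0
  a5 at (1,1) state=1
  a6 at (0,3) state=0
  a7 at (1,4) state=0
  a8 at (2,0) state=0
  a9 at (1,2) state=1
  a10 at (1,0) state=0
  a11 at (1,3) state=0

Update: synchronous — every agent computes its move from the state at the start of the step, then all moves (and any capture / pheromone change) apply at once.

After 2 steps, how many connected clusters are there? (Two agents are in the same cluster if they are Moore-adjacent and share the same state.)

3

t=1: a0@(0,4):0 a1@(4,0):1 a2@(0,2):0 a3@(5,3):0 a4@(3,2):0 a5@(1,1):0 a6@(0,3):0 a7@(1,4):0 a8@(2,0):0 a9@(1,2):0 a10@(1,0):0 a11@(1,3):0
t=2: (unchanged — steady state)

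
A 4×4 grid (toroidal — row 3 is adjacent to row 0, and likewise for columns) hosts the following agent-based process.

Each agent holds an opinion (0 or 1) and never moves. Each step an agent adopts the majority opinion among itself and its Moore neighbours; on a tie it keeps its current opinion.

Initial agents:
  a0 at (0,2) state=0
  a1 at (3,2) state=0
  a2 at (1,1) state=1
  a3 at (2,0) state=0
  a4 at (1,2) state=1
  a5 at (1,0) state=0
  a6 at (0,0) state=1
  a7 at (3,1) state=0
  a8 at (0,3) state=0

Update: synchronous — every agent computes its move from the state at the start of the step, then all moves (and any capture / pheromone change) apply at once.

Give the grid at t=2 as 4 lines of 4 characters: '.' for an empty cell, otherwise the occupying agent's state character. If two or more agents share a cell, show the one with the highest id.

t=1: a0@(0,2):0 a1@(3,2):0 a2@(1,1):1 a3@(2,0):0 a4@(1,2):1 a5@(1,0):0 a6@(0,0):0 a7@(3,1):0 a8@(0,3):0
t=2: a0@(0,2):0 a1@(3,2):0 a2@(1,1):0 a3@(2,0):0 a4@(1,2):1 a5@(1,0):0 a6@(0,0):0 a7@(3,1):0 a8@(0,3):0

0.00
001.
0...
.00.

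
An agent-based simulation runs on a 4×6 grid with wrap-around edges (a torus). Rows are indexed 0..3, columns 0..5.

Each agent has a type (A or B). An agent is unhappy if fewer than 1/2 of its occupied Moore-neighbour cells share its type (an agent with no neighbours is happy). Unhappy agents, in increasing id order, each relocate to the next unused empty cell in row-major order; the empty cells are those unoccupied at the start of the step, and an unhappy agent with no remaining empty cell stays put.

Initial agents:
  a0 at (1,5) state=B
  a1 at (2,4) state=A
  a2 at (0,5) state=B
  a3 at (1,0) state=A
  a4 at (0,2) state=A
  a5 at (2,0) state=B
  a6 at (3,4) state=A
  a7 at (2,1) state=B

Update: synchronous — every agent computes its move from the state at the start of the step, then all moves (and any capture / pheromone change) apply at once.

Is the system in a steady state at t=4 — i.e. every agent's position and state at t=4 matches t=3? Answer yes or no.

t=1: a0@(1,5):B a1@(2,4):A a2@(0,0):B a3@(0,1):A a4@(0,2):A a5@(2,0):B a6@(3,4):A a7@(2,1):B
t=2: (unchanged — steady state)

yes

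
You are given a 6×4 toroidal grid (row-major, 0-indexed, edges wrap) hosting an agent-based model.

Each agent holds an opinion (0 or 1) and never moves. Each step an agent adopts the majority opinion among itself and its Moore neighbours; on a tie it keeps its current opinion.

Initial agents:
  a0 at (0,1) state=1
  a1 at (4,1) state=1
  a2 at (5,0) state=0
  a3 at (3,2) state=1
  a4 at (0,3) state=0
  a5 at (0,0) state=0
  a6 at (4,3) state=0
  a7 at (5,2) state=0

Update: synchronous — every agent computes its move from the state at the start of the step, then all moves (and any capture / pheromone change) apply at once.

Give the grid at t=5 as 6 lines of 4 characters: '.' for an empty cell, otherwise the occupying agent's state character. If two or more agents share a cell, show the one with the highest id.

t=1: a0@(0,1):0 a1@(4,1):1 a2@(5,0):0 a3@(3,2):1 a4@(0,3):0 a5@(0,0):0 a6@(4,3):0 a7@(5,2):0
t=2: (unchanged — steady state)

00.0
....
....
..1.
.1.0
0.0.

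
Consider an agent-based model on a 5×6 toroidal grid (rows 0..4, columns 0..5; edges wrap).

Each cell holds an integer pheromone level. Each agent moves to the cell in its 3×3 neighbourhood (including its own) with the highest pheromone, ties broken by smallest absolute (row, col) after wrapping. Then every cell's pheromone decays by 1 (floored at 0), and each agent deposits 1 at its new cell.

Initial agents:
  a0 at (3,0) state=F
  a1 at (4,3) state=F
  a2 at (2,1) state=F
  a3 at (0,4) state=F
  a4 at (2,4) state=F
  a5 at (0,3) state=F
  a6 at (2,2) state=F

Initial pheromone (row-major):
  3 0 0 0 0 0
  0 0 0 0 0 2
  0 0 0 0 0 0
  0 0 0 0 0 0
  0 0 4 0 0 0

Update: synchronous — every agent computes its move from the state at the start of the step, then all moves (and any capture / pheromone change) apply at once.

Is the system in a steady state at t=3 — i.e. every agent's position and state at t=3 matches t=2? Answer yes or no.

no

t=1: a0@(2,0) a1@(4,2) a2@(1,0) a3@(1,5) a4@(1,5) a5@(4,2) a6@(1,1) | pheromone: 2 0 0 0 0 0 / 1 1 0 0 0 3 / 1 0 0 0 0 0 / 0 0 0 0 0 0 / 0 0 5 0 0 0
t=2: a0@(1,5) a1@(4,2) a2@(1,5) a3@(1,5) a4@(1,5) a5@(4,2) a6@(0,0) | pheromone: 2 0 0 0 0 0 / 0 0 0 0 0 6 / 0 0 0 0 0 0 / 0 0 0 0 0 0 / 0 0 6 0 0 0
t=3: a0@(1,5) a1@(4,2) a2@(1,5) a3@(1,5) a4@(1,5) a5@(4,2) a6@(1,5) | pheromone: 1 0 0 0 0 0 / 0 0 0 0 0 10 / 0 0 0 0 0 0 / 0 0 0 0 0 0 / 0 0 7 0 0 0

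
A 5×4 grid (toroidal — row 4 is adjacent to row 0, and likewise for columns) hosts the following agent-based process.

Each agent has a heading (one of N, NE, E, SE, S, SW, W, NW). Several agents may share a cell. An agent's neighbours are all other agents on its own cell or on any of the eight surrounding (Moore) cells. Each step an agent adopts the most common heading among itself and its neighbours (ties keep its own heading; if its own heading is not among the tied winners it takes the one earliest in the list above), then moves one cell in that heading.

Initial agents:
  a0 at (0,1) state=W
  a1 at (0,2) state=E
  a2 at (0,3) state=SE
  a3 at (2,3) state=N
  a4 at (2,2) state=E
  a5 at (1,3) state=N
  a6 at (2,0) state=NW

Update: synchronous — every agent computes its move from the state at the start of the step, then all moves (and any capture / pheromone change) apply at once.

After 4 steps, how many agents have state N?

7

t=1: a0@(0,0):W a1@(0,3):E a2@(1,0):SE a3@(1,3):N a4@(1,2):N a5@(0,3):N a6@(1,0):N
t=2: a0@(4,0):N a1@(4,3):N a2@(0,0):N a3@(0,3):N a4@(0,2):N a5@(4,3):N a6@(0,0):N
t=3: a0@(3,0):N a1@(3,3):N a2@(4,0):N a3@(4,3):N a4@(4,2):N a5@(3,3):N a6@(4,0):N
t=4: a0@(2,0):N a1@(2,3):N a2@(3,0):N a3@(3,3):N a4@(3,2):N a5@(2,3):N a6@(3,0):N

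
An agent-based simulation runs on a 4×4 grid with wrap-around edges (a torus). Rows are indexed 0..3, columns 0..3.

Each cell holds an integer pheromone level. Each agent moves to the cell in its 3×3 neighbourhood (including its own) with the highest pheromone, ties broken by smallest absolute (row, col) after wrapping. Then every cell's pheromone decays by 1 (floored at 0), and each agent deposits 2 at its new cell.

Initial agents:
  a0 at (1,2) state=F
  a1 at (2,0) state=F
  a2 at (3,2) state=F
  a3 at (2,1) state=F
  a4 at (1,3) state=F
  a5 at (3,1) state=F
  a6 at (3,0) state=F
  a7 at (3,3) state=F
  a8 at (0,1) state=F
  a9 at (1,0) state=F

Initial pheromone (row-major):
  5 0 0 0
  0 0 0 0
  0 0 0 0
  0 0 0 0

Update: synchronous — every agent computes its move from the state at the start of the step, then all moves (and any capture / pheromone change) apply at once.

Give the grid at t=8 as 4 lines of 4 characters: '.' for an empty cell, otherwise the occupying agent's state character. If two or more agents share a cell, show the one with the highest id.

F...
....
....
....

t=1: a0@(0,1) a1@(1,0) a2@(0,1) a3@(1,0) a4@(0,0) a5@(0,0) a6@(0,0) a7@(0,0) a8@(0,0) a9@(0,0) | pheromone: 16 4 0 0 / 4 0 0 0 / 0 0 0 0 / 0 0 0 0
t=2: a0@(0,0) a1@(0,0) a2@(0,0) a3@(0,0) a4@(0,0) a5@(0,0) a6@(0,0) a7@(0,0) a8@(0,0) a9@(0,0) | pheromone: 35 3 0 0 / 3 0 0 0 / 0 0 0 0 / 0 0 0 0
t=3: a0@(0,0) a1@(0,0) a2@(0,0) a3@(0,0) a4@(0,0) a5@(0,0) a6@(0,0) a7@(0,0) a8@(0,0) a9@(0,0) | pheromone: 54 2 0 0 / 2 0 0 0 / 0 0 0 0 / 0 0 0 0
t=4: a0@(0,0) a1@(0,0) a2@(0,0) a3@(0,0) a4@(0,0) a5@(0,0) a6@(0,0) a7@(0,0) a8@(0,0) a9@(0,0) | pheromone: 73 1 0 0 / 1 0 0 0 / 0 0 0 0 / 0 0 0 0
t=5: a0@(0,0) a1@(0,0) a2@(0,0) a3@(0,0) a4@(0,0) a5@(0,0) a6@(0,0) a7@(0,0) a8@(0,0) a9@(0,0) | pheromone: 92 0 0 0 / 0 0 0 0 / 0 0 0 0 / 0 0 0 0
t=6: a0@(0,0) a1@(0,0) a2@(0,0) a3@(0,0) a4@(0,0) a5@(0,0) a6@(0,0) a7@(0,0) a8@(0,0) a9@(0,0) | pheromone: 111 0 0 0 / 0 0 0 0 / 0 0 0 0 / 0 0 0 0
t=7: a0@(0,0) a1@(0,0) a2@(0,0) a3@(0,0) a4@(0,0) a5@(0,0) a6@(0,0) a7@(0,0) a8@(0,0) a9@(0,0) | pheromone: 130 0 0 0 / 0 0 0 0 / 0 0 0 0 / 0 0 0 0
t=8: a0@(0,0) a1@(0,0) a2@(0,0) a3@(0,0) a4@(0,0) a5@(0,0) a6@(0,0) a7@(0,0) a8@(0,0) a9@(0,0) | pheromone: 149 0 0 0 / 0 0 0 0 / 0 0 0 0 / 0 0 0 0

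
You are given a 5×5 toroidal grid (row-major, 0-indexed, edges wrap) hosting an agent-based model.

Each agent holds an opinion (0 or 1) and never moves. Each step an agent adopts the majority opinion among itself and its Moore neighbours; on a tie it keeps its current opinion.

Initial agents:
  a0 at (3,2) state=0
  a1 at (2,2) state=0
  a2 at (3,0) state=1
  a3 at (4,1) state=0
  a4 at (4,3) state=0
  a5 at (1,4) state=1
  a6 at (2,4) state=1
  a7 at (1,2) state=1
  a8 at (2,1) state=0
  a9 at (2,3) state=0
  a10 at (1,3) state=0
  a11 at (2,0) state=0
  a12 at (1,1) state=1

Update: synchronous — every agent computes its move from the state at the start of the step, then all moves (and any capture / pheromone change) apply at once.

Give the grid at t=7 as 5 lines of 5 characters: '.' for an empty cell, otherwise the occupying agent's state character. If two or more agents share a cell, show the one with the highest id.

t=1: a0@(3,2):0 a1@(2,2):0 a2@(3,0):0 a3@(4,1):0 a4@(4,3):0 a5@(1,4):0 a6@(2,4):1 a7@(1,2):0 a8@(2,1):0 a9@(2,3):0 a10@(1,3):0 a11@(2,0):1 a12@(1,1):0
t=2: a0@(3,2):0 a1@(2,2):0 a2@(3,0):0 a3@(4,1):0 a4@(4,3):0 a5@(1,4):0 a6@(2,4):0 a7@(1,2):0 a8@(2,1):0 a9@(2,3):0 a10@(1,3):0 a11@(2,0):0 a12@(1,1):0
t=3: (unchanged — steady state)

.....
.0000
00000
0.0..
.0.0.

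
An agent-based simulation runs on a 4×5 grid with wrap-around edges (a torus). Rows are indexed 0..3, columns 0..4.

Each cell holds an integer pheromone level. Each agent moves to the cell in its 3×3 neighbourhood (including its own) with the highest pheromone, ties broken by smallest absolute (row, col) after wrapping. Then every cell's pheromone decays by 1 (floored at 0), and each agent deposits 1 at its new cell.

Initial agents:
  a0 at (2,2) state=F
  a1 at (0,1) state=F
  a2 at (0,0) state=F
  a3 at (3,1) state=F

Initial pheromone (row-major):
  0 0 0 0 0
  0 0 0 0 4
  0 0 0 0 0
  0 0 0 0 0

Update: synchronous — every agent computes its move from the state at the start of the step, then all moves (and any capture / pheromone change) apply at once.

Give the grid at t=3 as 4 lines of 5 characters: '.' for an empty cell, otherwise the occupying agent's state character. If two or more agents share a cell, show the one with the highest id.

.....
....F
.....
.....

t=1: a0@(1,1) a1@(0,0) a2@(1,4) a3@(0,0) | pheromone: 2 0 0 0 0 / 0 1 0 0 4 / 0 0 0 0 0 / 0 0 0 0 0
t=2: a0@(0,0) a1@(1,4) a2@(1,4) a3@(1,4) | pheromone: 2 0 0 0 0 / 0 0 0 0 6 / 0 0 0 0 0 / 0 0 0 0 0
t=3: a0@(1,4) a1@(1,4) a2@(1,4) a3@(1,4) | pheromone: 1 0 0 0 0 / 0 0 0 0 9 / 0 0 0 0 0 / 0 0 0 0 0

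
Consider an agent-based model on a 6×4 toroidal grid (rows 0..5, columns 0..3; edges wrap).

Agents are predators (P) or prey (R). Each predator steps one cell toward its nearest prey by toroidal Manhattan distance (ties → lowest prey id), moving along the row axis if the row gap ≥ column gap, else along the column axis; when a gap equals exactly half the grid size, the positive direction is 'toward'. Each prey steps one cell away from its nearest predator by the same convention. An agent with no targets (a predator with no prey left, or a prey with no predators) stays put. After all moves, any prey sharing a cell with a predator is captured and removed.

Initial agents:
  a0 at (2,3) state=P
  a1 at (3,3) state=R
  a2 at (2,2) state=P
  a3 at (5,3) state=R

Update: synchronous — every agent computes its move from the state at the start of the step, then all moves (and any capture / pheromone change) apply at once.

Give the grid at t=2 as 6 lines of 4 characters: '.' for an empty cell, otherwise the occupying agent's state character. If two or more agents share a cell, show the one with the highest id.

t=1: a0@(3,3):P a1@(4,3):R a2@(3,2):P a3@(4,3):R
t=2: a0@(4,3):P a1@(5,3):R a2@(4,2):P a3@(5,3):R

....
....
....
....
..PP
...R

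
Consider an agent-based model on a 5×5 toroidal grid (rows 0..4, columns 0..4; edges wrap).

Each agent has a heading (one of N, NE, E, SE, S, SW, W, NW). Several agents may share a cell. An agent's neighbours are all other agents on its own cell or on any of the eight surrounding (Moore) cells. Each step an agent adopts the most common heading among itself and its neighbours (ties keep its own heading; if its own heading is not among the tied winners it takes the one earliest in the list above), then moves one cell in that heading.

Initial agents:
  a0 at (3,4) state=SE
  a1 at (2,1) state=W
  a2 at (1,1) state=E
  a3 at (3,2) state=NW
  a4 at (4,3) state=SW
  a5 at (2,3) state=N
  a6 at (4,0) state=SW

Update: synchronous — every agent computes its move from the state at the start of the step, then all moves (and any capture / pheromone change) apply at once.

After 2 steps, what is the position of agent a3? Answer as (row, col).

(1, 0)

t=1: a0@(4,3):SW a1@(2,0):W a2@(1,2):E a3@(2,1):NW a4@(0,2):SW a5@(1,3):N a6@(0,4):SW
t=2: a0@(0,2):SW a1@(2,4):W a2@(1,3):E a3@(1,0):NW a4@(1,1):SW a5@(2,2):SW a6@(1,3):SW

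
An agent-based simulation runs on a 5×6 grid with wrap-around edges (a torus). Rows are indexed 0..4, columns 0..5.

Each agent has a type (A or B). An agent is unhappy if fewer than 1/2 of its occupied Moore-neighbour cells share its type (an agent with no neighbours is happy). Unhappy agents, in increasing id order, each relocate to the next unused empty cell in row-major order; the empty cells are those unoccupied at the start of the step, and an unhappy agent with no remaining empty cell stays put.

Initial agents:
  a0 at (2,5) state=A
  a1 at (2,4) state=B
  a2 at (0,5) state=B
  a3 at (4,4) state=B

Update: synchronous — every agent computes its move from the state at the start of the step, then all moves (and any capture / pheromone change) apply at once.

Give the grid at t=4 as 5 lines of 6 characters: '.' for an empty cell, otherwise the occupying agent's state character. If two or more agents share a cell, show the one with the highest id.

.A.B.B
......
......
......
....B.

t=1: a0@(0,0):A a1@(0,1):B a2@(0,5):B a3@(4,4):B
t=2: a0@(0,2):A a1@(0,3):B a2@(0,5):B a3@(4,4):B
t=3: a0@(0,0):A a1@(0,3):B a2@(0,5):B a3@(4,4):B
t=4: a0@(0,1):A a1@(0,3):B a2@(0,5):B a3@(4,4):B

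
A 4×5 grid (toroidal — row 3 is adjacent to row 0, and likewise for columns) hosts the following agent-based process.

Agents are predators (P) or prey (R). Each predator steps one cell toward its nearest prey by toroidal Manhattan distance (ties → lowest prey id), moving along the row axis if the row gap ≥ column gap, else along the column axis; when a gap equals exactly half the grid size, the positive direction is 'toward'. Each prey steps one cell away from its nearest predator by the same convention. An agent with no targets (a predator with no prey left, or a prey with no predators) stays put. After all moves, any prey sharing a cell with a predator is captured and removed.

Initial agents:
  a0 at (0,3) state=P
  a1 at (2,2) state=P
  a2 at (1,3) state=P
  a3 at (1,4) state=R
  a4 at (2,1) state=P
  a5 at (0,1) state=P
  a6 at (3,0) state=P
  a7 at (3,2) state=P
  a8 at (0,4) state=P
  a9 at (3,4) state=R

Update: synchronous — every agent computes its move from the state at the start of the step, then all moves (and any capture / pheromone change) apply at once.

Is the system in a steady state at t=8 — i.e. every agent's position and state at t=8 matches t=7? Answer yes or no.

no

t=1: a0@(1,3):P a1@(2,3):P a2@(1,4):P a3@(1,0):R a4@(2,0):P a5@(0,0):P a6@(3,4):P a7@(3,3):P a8@(1,4):P
t=2: a0@(1,4):P a1@(2,4):P a2@(1,0):P a3@(1,1):R a4@(1,0):P a5@(1,0):P a6@(0,4):P a7@(0,3):P a8@(1,0):P
t=3: a0@(1,0):P a1@(2,0):P a2@(1,1):P a3@(1,2):R a4@(1,1):P a5@(1,1):P a6@(0,0):P a7@(0,2):P a8@(1,1):P
t=4: a0@(1,1):P a1@(2,1):P a2@(1,2):P a3@(1,3):R a4@(1,2):P a5@(1,2):P a6@(0,1):P a7@(1,2):P a8@(1,2):P
t=5: a0@(1,2):P a1@(2,2):P a2@(1,3):P a3@(1,4):R a4@(1,3):P a5@(1,3):P a6@(0,2):P a7@(1,3):P a8@(1,3):P
t=6: a0@(1,3):P a1@(2,3):P a2@(1,4):P a3@(1,0):R a4@(1,4):P a5@(1,4):P a6@(0,3):P a7@(1,4):P a8@(1,4):P
t=7: a0@(1,4):P a1@(2,4):P a2@(1,0):P a3@(1,1):R a4@(1,0):P a5@(1,0):P a6@(0,4):P a7@(1,0):P a8@(1,0):P
t=8: a0@(1,0):P a1@(2,0):P a2@(1,1):P a3@(1,2):R a4@(1,1):P a5@(1,1):P a6@(0,0):P a7@(1,1):P a8@(1,1):P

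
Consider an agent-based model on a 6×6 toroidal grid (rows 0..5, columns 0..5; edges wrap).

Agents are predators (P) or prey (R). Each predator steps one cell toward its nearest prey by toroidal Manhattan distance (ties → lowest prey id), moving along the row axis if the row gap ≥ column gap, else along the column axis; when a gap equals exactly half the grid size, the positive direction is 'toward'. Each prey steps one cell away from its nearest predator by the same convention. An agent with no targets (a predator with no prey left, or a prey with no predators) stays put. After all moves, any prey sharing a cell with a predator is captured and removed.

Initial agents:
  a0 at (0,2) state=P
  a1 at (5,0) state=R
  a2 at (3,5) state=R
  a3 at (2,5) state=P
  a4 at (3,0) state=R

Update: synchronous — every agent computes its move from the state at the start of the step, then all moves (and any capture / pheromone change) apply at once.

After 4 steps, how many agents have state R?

t=1: a0@(0,1):P a1@(5,5):R a2@(4,5):R a3@(3,5):P a4@(4,0):R
t=2: a0@(0,0):P a1@(0,5):R a2@(5,5):R a3@(4,5):P a4@(5,0):R
t=3: a0@(0,5):P a1@(0,4):R a3@(5,5):P a4@(4,0):R
t=4: a0@(0,4):P a1@(0,3):R a3@(0,5):P a4@(3,0):R

2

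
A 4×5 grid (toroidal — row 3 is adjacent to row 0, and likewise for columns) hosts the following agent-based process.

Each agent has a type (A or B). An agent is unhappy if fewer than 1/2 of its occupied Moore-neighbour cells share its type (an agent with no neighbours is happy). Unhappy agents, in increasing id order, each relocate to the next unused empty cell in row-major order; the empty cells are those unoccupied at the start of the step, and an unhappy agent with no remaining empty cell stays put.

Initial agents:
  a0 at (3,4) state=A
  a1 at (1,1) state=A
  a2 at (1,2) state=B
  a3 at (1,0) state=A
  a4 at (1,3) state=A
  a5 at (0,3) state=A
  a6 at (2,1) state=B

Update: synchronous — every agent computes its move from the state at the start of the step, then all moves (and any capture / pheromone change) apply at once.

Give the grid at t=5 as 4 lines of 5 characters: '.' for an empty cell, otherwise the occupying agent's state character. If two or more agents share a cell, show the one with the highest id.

t=1: a0@(3,4):A a1@(0,0):A a2@(0,1):B a3@(1,0):A a4@(1,3):A a5@(0,3):A a6@(0,2):B
t=2: a0@(3,4):A a1@(0,0):A a2@(0,4):B a3@(1,0):A a4@(1,3):A a5@(0,3):A a6@(1,1):B
t=3: a0@(3,4):A a1@(0,0):A a2@(0,1):B a3@(0,2):A a4@(1,3):A a5@(0,3):A a6@(1,2):B
t=4: a0@(3,4):A a1@(0,0):A a2@(0,4):B a3@(0,2):A a4@(1,3):A a5@(0,3):A a6@(1,0):B
t=5: a0@(3,4):A a1@(0,1):A a2@(1,1):B a3@(0,2):A a4@(1,3):A a5@(0,3):A a6@(1,0):B

.AAA.
BB.A.
.....
....A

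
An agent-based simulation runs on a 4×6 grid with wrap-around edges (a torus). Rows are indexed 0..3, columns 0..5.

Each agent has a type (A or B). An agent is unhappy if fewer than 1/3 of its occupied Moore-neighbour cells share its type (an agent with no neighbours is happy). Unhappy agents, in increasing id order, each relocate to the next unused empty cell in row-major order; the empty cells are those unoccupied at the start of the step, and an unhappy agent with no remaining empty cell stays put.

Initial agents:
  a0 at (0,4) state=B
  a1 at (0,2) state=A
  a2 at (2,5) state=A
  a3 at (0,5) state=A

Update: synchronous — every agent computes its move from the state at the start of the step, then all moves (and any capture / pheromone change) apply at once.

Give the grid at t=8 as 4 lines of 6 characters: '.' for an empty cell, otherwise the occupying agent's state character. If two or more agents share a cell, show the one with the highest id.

.AAB..
......
.....A
......

t=1: a0@(0,0):B a1@(0,2):A a2@(2,5):A a3@(0,1):A
t=2: a0@(0,3):B a1@(0,2):A a2@(2,5):A a3@(0,1):A
t=3: a0@(0,0):B a1@(0,2):A a2@(2,5):A a3@(0,1):A
t=4: a0@(0,3):B a1@(0,2):A a2@(2,5):A a3@(0,1):A
t=5: a0@(0,0):B a1@(0,2):A a2@(2,5):A a3@(0,1):A
t=6: a0@(0,3):B a1@(0,2):A a2@(2,5):A a3@(0,1):A
t=7: a0@(0,0):B a1@(0,2):A a2@(2,5):A a3@(0,1):A
t=8: a0@(0,3):B a1@(0,2):A a2@(2,5):A a3@(0,1):A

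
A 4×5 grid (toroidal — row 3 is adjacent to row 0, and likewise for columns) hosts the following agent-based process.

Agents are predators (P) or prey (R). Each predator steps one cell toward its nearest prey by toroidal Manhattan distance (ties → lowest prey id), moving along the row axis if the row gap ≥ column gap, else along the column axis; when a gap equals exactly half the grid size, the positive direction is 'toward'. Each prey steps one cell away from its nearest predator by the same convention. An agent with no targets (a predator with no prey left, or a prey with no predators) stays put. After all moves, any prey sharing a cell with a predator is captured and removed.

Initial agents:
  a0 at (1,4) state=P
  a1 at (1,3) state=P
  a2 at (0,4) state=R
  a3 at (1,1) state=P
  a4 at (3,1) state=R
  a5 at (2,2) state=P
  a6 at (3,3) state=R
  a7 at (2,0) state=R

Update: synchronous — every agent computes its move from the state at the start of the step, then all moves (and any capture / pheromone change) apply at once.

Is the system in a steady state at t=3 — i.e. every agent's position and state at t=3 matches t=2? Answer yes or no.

no

t=1: a0@(0,4):P a1@(0,3):P a2@(3,4):R a3@(2,1):P a5@(3,2):P a6@(2,3):R a7@(3,0):R
t=2: a0@(3,4):P a1@(3,3):P a2@(2,4):R a3@(2,2):P a5@(3,3):P a6@(1,3):R a7@(2,0):R
t=3: a0@(2,4):P a1@(2,3):P a2@(1,4):R a3@(2,3):P a5@(2,3):P a6@(0,3):R a7@(1,0):R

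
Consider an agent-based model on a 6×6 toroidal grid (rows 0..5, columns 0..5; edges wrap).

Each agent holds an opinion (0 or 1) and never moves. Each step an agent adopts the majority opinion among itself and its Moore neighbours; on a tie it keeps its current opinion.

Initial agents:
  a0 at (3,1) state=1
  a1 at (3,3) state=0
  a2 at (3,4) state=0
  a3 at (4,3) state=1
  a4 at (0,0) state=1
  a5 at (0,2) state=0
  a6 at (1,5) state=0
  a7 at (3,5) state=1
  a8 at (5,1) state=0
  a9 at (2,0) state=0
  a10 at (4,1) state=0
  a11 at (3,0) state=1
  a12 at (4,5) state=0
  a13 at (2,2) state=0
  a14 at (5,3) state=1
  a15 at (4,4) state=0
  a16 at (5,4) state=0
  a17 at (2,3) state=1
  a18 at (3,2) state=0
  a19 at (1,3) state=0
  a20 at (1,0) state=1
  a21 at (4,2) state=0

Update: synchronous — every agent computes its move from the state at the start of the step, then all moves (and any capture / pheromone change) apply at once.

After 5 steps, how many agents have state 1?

t=1: a0@(3,1):0 a1@(3,3):0 a2@(3,4):0 a3@(4,3):0 a4@(0,0):1 a5@(0,2):0 a6@(1,5):0 a7@(3,5):0 a8@(5,1):0 a9@(2,0):1 a10@(4,1):0 a11@(3,0):1 a12@(4,5):0 a13@(2,2):0 a14@(5,3):0 a15@(4,4):0 a16@(5,4):0 a17@(2,3):0 a18@(3,2):0 a19@(1,3):0 a20@(1,0):1 a21@(4,2):0
t=2: a0@(3,1):0 a1@(3,3):0 a2@(3,4):0 a3@(4,3):0 a4@(0,0):1 a5@(0,2):0 a6@(1,5):1 a7@(3,5):0 a8@(5,1):0 a9@(2,0):1 a10@(4,1):0 a11@(3,0):0 a12@(4,5):0 a13@(2,2):0 a14@(5,3):0 a15@(4,4):0 a16@(5,4):0 a17@(2,3):0 a18@(3,2):0 a19@(1,3):0 a20@(1,0):1 a21@(4,2):0
t=3: (unchanged — steady state)

4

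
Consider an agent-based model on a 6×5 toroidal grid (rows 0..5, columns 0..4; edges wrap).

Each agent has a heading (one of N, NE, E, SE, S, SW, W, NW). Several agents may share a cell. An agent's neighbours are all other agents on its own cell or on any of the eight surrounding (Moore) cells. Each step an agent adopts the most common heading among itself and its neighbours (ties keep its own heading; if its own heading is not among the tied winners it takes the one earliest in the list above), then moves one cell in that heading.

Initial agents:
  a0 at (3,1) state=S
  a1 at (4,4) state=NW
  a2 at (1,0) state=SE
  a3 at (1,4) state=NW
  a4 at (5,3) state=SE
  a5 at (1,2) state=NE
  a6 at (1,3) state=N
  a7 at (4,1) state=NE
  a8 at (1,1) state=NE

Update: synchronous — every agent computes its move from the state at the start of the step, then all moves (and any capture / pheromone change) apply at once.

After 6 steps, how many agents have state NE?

t=1: a0@(4,1):S a1@(3,3):NW a2@(2,1):SE a3@(0,3):NW a4@(0,4):SE a5@(0,3):NE a6@(0,3):N a7@(3,2):NE a8@(0,2):NE
t=2: a0@(5,1):S a1@(2,2):NW a2@(3,2):SE a3@(5,4):NE a4@(1,0):SE a5@(5,4):NE a6@(5,4):NE a7@(2,3):NE a8@(5,3):NE
t=3: a0@(0,1):S a1@(1,1):NW a2@(4,3):SE a3@(4,0):NE a4@(2,1):SE a5@(4,0):NE a6@(4,0):NE a7@(1,4):NE a8@(4,4):NE
t=4: a0@(1,1):S a1@(0,0):NW a2@(5,4):SE a3@(3,1):NE a4@(3,2):SE a5@(3,1):NE a6@(3,1):NE a7@(0,0):NE a8@(3,0):NE
t=5: a0@(2,1):S a1@(5,4):NW a2@(0,0):SE a3@(2,2):NE a4@(2,3):NE a5@(2,2):NE a6@(2,2):NE a7@(5,1):NE a8@(2,1):NE
t=6: a0@(1,2):NE a1@(4,3):NW a2@(1,1):SE a3@(1,3):NE a4@(1,4):NE a5@(1,3):NE a6@(1,3):NE a7@(4,2):NE a8@(1,2):NE

7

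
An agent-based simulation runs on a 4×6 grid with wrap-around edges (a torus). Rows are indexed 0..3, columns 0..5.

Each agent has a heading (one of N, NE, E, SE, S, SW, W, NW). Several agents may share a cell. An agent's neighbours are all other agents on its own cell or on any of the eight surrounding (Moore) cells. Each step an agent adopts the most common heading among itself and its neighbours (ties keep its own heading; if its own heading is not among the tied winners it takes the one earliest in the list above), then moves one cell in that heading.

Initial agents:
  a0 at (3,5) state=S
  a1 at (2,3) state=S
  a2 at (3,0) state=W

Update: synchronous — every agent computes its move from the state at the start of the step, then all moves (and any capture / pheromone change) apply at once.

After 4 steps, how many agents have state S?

2

t=1: a0@(0,5):S a1@(3,3):S a2@(3,5):W
t=2: a0@(1,5):S a1@(0,3):S a2@(3,4):W
t=3: a0@(2,5):S a1@(1,3):S a2@(3,3):W
t=4: a0@(3,5):S a1@(2,3):S a2@(3,2):W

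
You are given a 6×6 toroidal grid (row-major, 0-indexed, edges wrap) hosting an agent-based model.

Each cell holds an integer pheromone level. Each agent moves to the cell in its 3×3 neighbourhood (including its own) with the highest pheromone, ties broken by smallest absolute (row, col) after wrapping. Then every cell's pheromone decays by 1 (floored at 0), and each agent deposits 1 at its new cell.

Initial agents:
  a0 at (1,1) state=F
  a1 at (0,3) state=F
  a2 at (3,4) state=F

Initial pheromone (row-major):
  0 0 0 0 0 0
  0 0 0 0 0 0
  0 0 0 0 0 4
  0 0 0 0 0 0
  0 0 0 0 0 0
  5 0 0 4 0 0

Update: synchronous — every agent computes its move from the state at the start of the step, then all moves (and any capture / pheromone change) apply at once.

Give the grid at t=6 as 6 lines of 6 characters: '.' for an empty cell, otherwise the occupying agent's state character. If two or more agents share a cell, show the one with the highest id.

......
......
.....F
......
......
F..F..

t=1: a0@(0,0) a1@(5,3) a2@(2,5) | pheromone: 1 0 0 0 0 0 / 0 0 0 0 0 0 / 0 0 0 0 0 4 / 0 0 0 0 0 0 / 0 0 0 0 0 0 / 4 0 0 4 0 0
t=2: a0@(5,0) a1@(5,3) a2@(2,5) | pheromone: 0 0 0 0 0 0 / 0 0 0 0 0 0 / 0 0 0 0 0 4 / 0 0 0 0 0 0 / 0 0 0 0 0 0 / 4 0 0 4 0 0
t=3: (unchanged — steady state)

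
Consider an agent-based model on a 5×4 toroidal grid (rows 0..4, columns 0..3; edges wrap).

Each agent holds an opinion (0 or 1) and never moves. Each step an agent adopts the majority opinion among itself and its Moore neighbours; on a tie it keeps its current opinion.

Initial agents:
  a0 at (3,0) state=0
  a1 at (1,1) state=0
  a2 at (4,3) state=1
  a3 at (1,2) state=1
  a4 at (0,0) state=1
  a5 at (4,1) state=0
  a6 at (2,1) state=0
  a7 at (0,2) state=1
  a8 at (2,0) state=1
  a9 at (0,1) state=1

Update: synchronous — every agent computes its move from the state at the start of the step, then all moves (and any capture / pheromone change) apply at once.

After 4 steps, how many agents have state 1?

7

t=1: a0@(3,0):0 a1@(1,1):1 a2@(4,3):1 a3@(1,2):1 a4@(0,0):1 a5@(4,1):1 a6@(2,1):0 a7@(0,2):1 a8@(2,0):0 a9@(0,1):1
t=2: (unchanged — steady state)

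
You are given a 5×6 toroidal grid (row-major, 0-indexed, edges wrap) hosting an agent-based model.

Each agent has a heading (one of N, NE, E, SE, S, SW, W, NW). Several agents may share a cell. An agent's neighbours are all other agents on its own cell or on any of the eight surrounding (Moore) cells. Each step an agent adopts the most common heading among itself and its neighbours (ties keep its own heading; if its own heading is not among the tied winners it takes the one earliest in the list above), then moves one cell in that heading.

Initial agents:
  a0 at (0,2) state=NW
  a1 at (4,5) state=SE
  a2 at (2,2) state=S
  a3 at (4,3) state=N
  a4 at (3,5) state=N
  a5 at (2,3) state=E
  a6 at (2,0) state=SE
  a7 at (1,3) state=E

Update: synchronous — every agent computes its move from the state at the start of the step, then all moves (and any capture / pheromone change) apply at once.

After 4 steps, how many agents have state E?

t=1: a0@(4,1):NW a1@(0,0):SE a2@(2,3):E a3@(3,3):N a4@(4,0):SE a5@(2,4):E a6@(3,1):SE a7@(1,4):E
t=2: a0@(0,2):SE a1@(1,1):SE a2@(2,4):E a3@(3,4):E a4@(0,1):SE a5@(2,5):E a6@(4,2):SE a7@(1,5):E
t=3: a0@(1,3):SE a1@(2,2):SE a2@(2,5):E a3@(3,5):E a4@(1,2):SE a5@(2,0):E a6@(0,3):SE a7@(1,0):E
t=4: a0@(2,4):SE a1@(3,3):SE a2@(2,0):E a3@(3,0):E a4@(2,3):SE a5@(2,1):E a6@(1,4):SE a7@(1,1):E

4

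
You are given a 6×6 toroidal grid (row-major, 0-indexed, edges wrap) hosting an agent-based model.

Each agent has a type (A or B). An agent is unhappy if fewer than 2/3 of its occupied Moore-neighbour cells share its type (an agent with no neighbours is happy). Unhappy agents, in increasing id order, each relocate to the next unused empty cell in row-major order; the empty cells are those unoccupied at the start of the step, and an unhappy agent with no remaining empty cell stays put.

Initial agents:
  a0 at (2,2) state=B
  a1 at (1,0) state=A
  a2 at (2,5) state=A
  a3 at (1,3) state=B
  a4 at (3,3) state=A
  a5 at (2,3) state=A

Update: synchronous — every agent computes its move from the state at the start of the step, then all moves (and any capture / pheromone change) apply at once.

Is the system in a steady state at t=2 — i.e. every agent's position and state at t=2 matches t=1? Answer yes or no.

no

t=1: a0@(0,0):B a1@(1,0):A a2@(2,5):A a3@(0,1):B a4@(0,2):A a5@(0,3):A
t=2: a0@(0,4):B a1@(0,5):A a2@(2,5):A a3@(1,1):B a4@(1,2):A a5@(0,3):A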